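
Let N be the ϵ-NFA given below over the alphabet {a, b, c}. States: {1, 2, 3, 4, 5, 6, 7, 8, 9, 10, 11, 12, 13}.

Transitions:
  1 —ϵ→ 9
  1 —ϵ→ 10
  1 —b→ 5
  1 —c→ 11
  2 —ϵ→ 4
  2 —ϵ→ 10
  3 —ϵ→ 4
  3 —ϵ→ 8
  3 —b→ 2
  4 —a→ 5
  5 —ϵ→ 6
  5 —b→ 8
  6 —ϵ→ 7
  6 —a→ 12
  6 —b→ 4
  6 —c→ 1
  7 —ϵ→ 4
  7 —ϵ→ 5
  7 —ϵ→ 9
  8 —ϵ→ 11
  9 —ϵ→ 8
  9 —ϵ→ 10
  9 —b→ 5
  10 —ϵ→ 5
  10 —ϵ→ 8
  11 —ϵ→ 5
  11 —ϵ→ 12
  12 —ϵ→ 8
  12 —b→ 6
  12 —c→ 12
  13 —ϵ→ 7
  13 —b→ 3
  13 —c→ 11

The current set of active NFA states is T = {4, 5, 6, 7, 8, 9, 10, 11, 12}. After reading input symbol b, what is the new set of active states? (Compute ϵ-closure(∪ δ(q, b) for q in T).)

{4, 5, 6, 7, 8, 9, 10, 11, 12}

5 on b → {8}.
6 on b → {4}.
9 on b → {5}.
12 on b → {6}.
No b-transition from 4, 7, 8, 10, 11.
Union after reading b: {4, 5, 6, 8}.
Now take the ϵ-closure:
From 6 via ϵ: add 7.
From 8 via ϵ: add 11.
From 7 via ϵ: add 9.
From 11 via ϵ: add 12.
From 9 via ϵ: add 10.
No new states can be added; the closed set is {4, 5, 6, 7, 8, 9, 10, 11, 12}.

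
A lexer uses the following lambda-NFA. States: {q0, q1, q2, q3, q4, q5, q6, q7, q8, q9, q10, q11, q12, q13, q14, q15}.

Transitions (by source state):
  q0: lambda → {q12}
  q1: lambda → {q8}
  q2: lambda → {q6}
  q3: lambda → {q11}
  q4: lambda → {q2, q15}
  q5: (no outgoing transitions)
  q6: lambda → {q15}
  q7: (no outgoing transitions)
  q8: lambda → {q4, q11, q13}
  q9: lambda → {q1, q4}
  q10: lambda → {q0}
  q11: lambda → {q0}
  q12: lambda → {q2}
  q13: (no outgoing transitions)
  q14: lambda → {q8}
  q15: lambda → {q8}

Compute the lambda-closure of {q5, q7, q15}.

Start with {q5, q7, q15}.
From q15 via lambda: add q8.
From q8 via lambda: add q4, q11, q13.
From q4 via lambda: add q2.
From q11 via lambda: add q0.
From q0 via lambda: add q12.
From q2 via lambda: add q6.
No new states can be added; the closed set is {q0, q2, q4, q5, q6, q7, q8, q11, q12, q13, q15}.

{q0, q2, q4, q5, q6, q7, q8, q11, q12, q13, q15}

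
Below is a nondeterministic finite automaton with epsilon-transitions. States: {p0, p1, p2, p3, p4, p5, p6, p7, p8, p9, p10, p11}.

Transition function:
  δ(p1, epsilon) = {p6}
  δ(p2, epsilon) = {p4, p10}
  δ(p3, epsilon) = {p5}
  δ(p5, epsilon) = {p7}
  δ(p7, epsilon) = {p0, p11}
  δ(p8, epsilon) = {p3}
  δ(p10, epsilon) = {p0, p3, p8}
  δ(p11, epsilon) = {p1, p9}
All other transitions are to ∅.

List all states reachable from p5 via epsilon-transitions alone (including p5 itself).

Start with {p5}.
From p5 via epsilon: add p7.
From p7 via epsilon: add p0, p11.
From p11 via epsilon: add p1, p9.
From p1 via epsilon: add p6.
No new states can be added; the closed set is {p0, p1, p5, p6, p7, p9, p11}.

{p0, p1, p5, p6, p7, p9, p11}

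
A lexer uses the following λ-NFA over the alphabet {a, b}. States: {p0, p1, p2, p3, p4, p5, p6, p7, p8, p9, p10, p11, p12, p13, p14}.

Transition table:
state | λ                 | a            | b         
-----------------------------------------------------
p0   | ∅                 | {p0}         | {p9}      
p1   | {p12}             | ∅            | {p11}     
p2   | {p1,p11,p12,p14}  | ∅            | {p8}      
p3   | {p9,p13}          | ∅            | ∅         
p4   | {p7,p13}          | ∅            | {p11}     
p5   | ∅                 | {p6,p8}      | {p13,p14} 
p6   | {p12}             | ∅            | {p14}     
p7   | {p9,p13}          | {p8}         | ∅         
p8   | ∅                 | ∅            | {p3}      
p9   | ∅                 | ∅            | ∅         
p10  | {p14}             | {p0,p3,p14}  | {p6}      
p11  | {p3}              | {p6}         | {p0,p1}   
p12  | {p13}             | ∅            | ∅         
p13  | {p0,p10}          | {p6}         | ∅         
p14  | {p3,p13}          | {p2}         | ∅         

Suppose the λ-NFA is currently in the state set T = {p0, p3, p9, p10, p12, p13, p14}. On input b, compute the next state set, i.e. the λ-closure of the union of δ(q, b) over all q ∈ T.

{p0, p3, p6, p9, p10, p12, p13, p14}

p0 on b → {p9}.
p10 on b → {p6}.
No b-transition from p3, p9, p12, p13, p14.
Union after reading b: {p6, p9}.
Now take the λ-closure:
From p6 via λ: add p12.
From p12 via λ: add p13.
From p13 via λ: add p0, p10.
From p10 via λ: add p14.
From p14 via λ: add p3.
No new states can be added; the closed set is {p0, p3, p6, p9, p10, p12, p13, p14}.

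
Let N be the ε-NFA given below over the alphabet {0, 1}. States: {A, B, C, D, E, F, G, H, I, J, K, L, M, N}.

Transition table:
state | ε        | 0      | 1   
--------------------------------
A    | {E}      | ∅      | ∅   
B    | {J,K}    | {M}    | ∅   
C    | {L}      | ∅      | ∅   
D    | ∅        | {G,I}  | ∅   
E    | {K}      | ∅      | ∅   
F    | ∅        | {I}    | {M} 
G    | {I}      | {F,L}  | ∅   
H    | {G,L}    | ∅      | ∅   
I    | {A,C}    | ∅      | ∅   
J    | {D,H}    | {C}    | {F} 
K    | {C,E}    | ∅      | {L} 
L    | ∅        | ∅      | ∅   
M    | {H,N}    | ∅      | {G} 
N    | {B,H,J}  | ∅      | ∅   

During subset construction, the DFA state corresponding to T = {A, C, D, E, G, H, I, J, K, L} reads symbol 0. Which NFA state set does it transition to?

D on 0 → {G, I}.
G on 0 → {F, L}.
J on 0 → {C}.
No 0-transition from A, C, E, H, I, K, L.
Union after reading 0: {C, F, G, I, L}.
Now take the ε-closure:
From I via ε: add A.
From A via ε: add E.
From E via ε: add K.
No new states can be added; the closed set is {A, C, E, F, G, I, K, L}.

{A, C, E, F, G, I, K, L}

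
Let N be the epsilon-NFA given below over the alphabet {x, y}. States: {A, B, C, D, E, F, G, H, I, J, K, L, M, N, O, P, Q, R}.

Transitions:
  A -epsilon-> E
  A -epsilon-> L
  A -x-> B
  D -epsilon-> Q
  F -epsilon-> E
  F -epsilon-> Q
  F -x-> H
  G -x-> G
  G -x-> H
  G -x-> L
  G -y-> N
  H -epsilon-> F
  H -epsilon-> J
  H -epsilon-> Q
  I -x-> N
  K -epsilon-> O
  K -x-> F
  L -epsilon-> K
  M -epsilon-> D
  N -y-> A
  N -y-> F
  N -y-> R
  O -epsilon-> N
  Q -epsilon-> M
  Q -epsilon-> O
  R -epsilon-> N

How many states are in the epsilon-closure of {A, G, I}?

8

Start with {A, G, I}.
From A via epsilon: add E, L.
From L via epsilon: add K.
From K via epsilon: add O.
From O via epsilon: add N.
epsilon-closure = {A, E, G, I, K, L, N, O}, which has 8 states.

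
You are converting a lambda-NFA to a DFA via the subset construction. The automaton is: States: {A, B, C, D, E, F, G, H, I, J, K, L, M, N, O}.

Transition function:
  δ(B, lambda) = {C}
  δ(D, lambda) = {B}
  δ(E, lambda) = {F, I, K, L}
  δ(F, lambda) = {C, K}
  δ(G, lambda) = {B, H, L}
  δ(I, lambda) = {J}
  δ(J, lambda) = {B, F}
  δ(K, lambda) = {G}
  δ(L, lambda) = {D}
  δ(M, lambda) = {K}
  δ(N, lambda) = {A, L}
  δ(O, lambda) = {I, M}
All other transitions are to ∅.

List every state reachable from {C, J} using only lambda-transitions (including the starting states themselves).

{B, C, D, F, G, H, J, K, L}

Start with {C, J}.
From J via lambda: add B, F.
From F via lambda: add K.
From K via lambda: add G.
From G via lambda: add H, L.
From L via lambda: add D.
No new states can be added; the closed set is {B, C, D, F, G, H, J, K, L}.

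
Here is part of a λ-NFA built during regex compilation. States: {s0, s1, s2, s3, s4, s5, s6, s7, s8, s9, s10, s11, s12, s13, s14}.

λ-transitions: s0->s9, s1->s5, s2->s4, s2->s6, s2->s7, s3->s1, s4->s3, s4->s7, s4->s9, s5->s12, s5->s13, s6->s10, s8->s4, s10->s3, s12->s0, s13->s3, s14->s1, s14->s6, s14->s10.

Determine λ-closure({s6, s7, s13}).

Start with {s6, s7, s13}.
From s6 via λ: add s10.
From s13 via λ: add s3.
From s3 via λ: add s1.
From s1 via λ: add s5.
From s5 via λ: add s12.
From s12 via λ: add s0.
From s0 via λ: add s9.
No new states can be added; the closed set is {s0, s1, s3, s5, s6, s7, s9, s10, s12, s13}.

{s0, s1, s3, s5, s6, s7, s9, s10, s12, s13}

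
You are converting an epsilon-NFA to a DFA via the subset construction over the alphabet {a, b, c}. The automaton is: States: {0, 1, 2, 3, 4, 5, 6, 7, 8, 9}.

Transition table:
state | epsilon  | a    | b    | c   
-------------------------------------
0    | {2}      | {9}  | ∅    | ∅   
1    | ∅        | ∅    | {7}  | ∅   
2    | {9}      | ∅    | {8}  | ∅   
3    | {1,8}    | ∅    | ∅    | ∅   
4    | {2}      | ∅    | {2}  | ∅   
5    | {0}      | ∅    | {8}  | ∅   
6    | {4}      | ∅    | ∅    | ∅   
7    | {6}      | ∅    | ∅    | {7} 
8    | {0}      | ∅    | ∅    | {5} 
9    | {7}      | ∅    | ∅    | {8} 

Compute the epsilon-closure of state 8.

{0, 2, 4, 6, 7, 8, 9}

Start with {8}.
From 8 via epsilon: add 0.
From 0 via epsilon: add 2.
From 2 via epsilon: add 9.
From 9 via epsilon: add 7.
From 7 via epsilon: add 6.
From 6 via epsilon: add 4.
No new states can be added; the closed set is {0, 2, 4, 6, 7, 8, 9}.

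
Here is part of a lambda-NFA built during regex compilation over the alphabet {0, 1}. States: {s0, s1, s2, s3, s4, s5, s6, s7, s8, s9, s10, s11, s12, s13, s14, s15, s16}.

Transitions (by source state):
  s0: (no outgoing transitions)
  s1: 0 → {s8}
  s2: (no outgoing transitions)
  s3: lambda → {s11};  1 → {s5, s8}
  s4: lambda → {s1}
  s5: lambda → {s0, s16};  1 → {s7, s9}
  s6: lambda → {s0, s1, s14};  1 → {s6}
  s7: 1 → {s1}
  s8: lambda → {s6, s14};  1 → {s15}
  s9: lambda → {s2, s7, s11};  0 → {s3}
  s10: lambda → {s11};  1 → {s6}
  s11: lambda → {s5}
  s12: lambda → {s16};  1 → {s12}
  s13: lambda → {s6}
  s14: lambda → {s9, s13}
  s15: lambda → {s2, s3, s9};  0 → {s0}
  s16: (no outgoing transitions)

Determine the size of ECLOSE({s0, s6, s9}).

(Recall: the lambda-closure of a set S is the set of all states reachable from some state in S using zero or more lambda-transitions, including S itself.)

Start with {s0, s6, s9}.
From s6 via lambda: add s1, s14.
From s9 via lambda: add s2, s7, s11.
From s11 via lambda: add s5.
From s14 via lambda: add s13.
From s5 via lambda: add s16.
lambda-closure = {s0, s1, s2, s5, s6, s7, s9, s11, s13, s14, s16}, which has 11 states.

11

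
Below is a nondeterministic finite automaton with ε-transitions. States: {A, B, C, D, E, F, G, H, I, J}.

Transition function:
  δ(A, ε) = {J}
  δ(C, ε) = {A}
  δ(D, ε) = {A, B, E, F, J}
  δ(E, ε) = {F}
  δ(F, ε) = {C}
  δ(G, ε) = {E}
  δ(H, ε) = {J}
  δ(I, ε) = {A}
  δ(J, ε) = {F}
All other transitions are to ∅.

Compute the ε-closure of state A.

Start with {A}.
From A via ε: add J.
From J via ε: add F.
From F via ε: add C.
No new states can be added; the closed set is {A, C, F, J}.

{A, C, F, J}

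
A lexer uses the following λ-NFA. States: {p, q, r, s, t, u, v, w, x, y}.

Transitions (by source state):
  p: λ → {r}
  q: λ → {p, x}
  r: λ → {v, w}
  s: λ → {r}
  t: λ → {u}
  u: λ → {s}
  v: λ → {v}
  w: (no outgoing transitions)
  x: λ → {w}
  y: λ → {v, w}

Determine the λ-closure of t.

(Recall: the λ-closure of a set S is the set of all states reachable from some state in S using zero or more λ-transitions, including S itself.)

{r, s, t, u, v, w}

Start with {t}.
From t via λ: add u.
From u via λ: add s.
From s via λ: add r.
From r via λ: add v, w.
No new states can be added; the closed set is {r, s, t, u, v, w}.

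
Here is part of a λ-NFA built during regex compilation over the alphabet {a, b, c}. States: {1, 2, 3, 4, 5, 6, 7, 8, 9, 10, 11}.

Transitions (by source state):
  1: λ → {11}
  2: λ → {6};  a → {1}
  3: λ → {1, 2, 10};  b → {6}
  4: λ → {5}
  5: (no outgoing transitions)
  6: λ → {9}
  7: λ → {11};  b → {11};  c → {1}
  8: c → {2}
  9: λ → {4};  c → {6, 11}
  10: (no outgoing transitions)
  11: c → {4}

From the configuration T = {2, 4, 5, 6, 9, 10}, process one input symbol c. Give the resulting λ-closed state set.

{4, 5, 6, 9, 11}

9 on c → {6, 11}.
No c-transition from 2, 4, 5, 6, 10.
Union after reading c: {6, 11}.
Now take the λ-closure:
From 6 via λ: add 9.
From 9 via λ: add 4.
From 4 via λ: add 5.
No new states can be added; the closed set is {4, 5, 6, 9, 11}.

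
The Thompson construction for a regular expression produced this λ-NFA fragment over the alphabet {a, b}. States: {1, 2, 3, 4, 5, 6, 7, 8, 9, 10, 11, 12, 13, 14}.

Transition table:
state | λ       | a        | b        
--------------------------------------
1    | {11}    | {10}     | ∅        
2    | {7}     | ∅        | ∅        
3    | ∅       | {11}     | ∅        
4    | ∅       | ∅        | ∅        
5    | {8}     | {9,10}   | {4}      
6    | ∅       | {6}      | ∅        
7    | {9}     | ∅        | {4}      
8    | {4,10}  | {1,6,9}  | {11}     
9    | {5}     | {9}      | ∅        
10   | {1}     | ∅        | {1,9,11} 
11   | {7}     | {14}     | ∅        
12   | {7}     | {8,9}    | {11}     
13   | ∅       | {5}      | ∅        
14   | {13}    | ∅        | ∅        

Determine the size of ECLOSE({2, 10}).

9

Start with {2, 10}.
From 2 via λ: add 7.
From 10 via λ: add 1.
From 1 via λ: add 11.
From 7 via λ: add 9.
From 9 via λ: add 5.
From 5 via λ: add 8.
From 8 via λ: add 4.
λ-closure = {1, 2, 4, 5, 7, 8, 9, 10, 11}, which has 9 states.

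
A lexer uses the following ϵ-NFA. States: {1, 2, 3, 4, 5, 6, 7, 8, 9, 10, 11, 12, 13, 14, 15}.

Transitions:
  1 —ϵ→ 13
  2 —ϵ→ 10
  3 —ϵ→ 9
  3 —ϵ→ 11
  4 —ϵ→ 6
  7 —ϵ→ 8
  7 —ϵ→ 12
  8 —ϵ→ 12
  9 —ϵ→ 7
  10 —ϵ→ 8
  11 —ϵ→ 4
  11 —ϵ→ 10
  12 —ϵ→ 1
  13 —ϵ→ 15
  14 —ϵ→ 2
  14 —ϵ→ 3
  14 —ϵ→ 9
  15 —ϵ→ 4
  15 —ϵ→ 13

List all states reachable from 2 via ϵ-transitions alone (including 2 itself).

{1, 2, 4, 6, 8, 10, 12, 13, 15}

Start with {2}.
From 2 via ϵ: add 10.
From 10 via ϵ: add 8.
From 8 via ϵ: add 12.
From 12 via ϵ: add 1.
From 1 via ϵ: add 13.
From 13 via ϵ: add 15.
From 15 via ϵ: add 4.
From 4 via ϵ: add 6.
No new states can be added; the closed set is {1, 2, 4, 6, 8, 10, 12, 13, 15}.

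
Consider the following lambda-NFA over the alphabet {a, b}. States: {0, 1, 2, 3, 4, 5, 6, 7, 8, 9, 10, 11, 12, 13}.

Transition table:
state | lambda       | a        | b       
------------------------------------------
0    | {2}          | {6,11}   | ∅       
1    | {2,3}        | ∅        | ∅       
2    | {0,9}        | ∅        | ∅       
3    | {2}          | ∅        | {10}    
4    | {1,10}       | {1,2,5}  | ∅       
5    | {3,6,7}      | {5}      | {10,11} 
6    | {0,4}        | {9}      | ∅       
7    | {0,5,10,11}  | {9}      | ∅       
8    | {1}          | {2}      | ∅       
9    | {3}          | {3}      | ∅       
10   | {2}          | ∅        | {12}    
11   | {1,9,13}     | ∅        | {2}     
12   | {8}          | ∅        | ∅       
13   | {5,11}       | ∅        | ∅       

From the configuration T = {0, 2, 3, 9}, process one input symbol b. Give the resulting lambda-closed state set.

3 on b → {10}.
No b-transition from 0, 2, 9.
Union after reading b: {10}.
Now take the lambda-closure:
From 10 via lambda: add 2.
From 2 via lambda: add 0, 9.
From 9 via lambda: add 3.
No new states can be added; the closed set is {0, 2, 3, 9, 10}.

{0, 2, 3, 9, 10}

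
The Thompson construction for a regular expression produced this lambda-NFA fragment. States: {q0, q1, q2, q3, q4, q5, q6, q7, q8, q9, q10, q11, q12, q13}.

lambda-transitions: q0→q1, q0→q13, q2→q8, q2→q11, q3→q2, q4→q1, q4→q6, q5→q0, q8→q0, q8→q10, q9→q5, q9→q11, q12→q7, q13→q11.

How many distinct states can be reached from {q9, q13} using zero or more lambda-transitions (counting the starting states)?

6

Start with {q9, q13}.
From q9 via lambda: add q5, q11.
From q5 via lambda: add q0.
From q0 via lambda: add q1.
lambda-closure = {q0, q1, q5, q9, q11, q13}, which has 6 states.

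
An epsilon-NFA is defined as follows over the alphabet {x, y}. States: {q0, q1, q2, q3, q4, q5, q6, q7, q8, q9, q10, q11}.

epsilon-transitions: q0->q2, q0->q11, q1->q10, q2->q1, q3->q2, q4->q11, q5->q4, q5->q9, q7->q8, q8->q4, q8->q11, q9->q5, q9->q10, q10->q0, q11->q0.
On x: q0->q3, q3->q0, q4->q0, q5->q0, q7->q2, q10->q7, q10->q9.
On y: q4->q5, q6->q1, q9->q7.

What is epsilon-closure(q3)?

{q0, q1, q2, q3, q10, q11}

Start with {q3}.
From q3 via epsilon: add q2.
From q2 via epsilon: add q1.
From q1 via epsilon: add q10.
From q10 via epsilon: add q0.
From q0 via epsilon: add q11.
No new states can be added; the closed set is {q0, q1, q2, q3, q10, q11}.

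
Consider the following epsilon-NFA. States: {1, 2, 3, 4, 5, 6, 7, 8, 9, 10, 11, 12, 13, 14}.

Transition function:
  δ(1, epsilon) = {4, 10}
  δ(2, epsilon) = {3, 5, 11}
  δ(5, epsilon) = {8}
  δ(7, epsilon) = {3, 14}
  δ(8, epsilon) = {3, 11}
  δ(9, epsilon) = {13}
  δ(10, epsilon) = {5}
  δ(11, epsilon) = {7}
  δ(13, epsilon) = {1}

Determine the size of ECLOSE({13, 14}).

Start with {13, 14}.
From 13 via epsilon: add 1.
From 1 via epsilon: add 4, 10.
From 10 via epsilon: add 5.
From 5 via epsilon: add 8.
From 8 via epsilon: add 3, 11.
From 11 via epsilon: add 7.
epsilon-closure = {1, 3, 4, 5, 7, 8, 10, 11, 13, 14}, which has 10 states.

10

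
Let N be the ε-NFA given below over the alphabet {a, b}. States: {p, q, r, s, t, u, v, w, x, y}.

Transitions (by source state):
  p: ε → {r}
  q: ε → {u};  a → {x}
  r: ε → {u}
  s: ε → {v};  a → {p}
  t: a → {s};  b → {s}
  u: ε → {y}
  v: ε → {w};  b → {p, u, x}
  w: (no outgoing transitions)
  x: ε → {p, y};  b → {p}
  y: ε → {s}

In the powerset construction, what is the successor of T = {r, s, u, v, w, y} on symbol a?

{p, r, s, u, v, w, y}

s on a → {p}.
No a-transition from r, u, v, w, y.
Union after reading a: {p}.
Now take the ε-closure:
From p via ε: add r.
From r via ε: add u.
From u via ε: add y.
From y via ε: add s.
From s via ε: add v.
From v via ε: add w.
No new states can be added; the closed set is {p, r, s, u, v, w, y}.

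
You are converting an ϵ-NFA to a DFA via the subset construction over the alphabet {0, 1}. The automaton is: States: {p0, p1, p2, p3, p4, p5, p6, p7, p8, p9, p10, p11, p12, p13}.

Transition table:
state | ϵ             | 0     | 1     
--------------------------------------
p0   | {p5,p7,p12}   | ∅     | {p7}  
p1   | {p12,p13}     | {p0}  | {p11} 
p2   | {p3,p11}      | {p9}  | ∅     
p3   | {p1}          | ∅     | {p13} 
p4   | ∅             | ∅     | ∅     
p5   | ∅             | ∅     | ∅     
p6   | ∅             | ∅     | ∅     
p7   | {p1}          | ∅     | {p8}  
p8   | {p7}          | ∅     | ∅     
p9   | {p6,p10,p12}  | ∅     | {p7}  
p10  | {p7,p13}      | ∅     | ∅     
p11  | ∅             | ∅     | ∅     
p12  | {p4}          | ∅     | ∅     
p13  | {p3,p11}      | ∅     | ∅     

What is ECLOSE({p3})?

Start with {p3}.
From p3 via ϵ: add p1.
From p1 via ϵ: add p12, p13.
From p12 via ϵ: add p4.
From p13 via ϵ: add p11.
No new states can be added; the closed set is {p1, p3, p4, p11, p12, p13}.

{p1, p3, p4, p11, p12, p13}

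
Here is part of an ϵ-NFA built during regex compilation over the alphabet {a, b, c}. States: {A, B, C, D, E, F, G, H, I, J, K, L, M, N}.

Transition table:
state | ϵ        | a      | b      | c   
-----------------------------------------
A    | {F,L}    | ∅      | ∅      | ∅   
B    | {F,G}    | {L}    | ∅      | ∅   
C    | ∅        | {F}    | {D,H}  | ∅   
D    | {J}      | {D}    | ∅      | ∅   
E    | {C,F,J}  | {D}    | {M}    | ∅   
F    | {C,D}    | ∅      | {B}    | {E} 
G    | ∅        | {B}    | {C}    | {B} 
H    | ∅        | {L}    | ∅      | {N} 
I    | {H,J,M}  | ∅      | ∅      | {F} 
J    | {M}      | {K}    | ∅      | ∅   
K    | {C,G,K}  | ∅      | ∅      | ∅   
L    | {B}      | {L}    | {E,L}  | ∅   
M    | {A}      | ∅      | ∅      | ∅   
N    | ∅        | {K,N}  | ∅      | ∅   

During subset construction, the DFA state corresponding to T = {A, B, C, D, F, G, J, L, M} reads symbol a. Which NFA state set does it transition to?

B on a → {L}.
C on a → {F}.
D on a → {D}.
G on a → {B}.
J on a → {K}.
L on a → {L}.
No a-transition from A, F, M.
Union after reading a: {B, D, F, K, L}.
Now take the ϵ-closure:
From B via ϵ: add G.
From D via ϵ: add J.
From F via ϵ: add C.
From J via ϵ: add M.
From M via ϵ: add A.
No new states can be added; the closed set is {A, B, C, D, F, G, J, K, L, M}.

{A, B, C, D, F, G, J, K, L, M}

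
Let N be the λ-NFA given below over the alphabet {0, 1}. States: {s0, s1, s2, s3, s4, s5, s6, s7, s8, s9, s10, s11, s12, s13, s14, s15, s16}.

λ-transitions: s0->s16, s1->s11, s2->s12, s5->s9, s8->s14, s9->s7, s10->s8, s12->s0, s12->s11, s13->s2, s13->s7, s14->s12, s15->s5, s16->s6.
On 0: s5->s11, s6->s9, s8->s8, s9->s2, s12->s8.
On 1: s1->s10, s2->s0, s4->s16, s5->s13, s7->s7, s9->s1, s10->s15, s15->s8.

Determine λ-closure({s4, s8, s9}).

{s0, s4, s6, s7, s8, s9, s11, s12, s14, s16}

Start with {s4, s8, s9}.
From s8 via λ: add s14.
From s9 via λ: add s7.
From s14 via λ: add s12.
From s12 via λ: add s0, s11.
From s0 via λ: add s16.
From s16 via λ: add s6.
No new states can be added; the closed set is {s0, s4, s6, s7, s8, s9, s11, s12, s14, s16}.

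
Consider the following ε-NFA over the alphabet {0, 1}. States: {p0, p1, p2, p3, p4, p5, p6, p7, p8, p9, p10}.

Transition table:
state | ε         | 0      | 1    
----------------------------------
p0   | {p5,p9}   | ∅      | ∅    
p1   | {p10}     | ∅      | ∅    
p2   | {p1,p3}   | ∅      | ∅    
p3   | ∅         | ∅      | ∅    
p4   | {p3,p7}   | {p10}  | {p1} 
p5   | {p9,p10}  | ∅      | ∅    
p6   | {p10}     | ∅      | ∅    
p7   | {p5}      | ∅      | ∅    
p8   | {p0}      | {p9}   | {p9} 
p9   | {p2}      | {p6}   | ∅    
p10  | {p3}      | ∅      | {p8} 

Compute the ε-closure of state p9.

Start with {p9}.
From p9 via ε: add p2.
From p2 via ε: add p1, p3.
From p1 via ε: add p10.
No new states can be added; the closed set is {p1, p2, p3, p9, p10}.

{p1, p2, p3, p9, p10}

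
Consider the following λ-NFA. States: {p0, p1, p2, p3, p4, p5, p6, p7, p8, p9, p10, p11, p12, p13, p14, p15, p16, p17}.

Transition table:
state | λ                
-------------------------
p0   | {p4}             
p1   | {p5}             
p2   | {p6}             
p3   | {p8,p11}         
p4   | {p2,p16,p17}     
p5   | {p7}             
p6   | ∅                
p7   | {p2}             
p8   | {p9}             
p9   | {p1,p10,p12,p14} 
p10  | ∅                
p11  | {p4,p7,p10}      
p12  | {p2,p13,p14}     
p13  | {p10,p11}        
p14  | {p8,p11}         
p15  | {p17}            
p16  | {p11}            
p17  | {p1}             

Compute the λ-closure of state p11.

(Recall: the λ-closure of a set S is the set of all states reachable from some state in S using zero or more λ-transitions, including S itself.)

{p1, p2, p4, p5, p6, p7, p10, p11, p16, p17}

Start with {p11}.
From p11 via λ: add p4, p7, p10.
From p4 via λ: add p2, p16, p17.
From p2 via λ: add p6.
From p17 via λ: add p1.
From p1 via λ: add p5.
No new states can be added; the closed set is {p1, p2, p4, p5, p6, p7, p10, p11, p16, p17}.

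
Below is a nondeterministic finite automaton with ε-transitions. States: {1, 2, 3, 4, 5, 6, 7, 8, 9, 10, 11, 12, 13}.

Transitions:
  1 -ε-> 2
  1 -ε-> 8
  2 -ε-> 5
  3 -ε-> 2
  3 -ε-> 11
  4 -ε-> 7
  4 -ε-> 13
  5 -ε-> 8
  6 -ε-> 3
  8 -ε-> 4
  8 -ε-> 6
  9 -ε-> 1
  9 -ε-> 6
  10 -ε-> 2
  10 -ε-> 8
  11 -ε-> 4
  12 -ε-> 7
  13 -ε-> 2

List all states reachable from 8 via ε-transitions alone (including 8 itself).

Start with {8}.
From 8 via ε: add 4, 6.
From 4 via ε: add 7, 13.
From 6 via ε: add 3.
From 3 via ε: add 2, 11.
From 2 via ε: add 5.
No new states can be added; the closed set is {2, 3, 4, 5, 6, 7, 8, 11, 13}.

{2, 3, 4, 5, 6, 7, 8, 11, 13}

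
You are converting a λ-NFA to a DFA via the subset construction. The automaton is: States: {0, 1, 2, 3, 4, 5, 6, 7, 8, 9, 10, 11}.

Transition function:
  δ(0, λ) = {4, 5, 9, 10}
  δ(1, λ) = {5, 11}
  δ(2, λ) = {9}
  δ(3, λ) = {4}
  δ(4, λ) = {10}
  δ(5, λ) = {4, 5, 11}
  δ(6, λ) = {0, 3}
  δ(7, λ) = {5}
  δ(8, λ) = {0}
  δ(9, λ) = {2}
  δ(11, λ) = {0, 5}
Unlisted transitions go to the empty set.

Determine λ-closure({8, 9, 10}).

Start with {8, 9, 10}.
From 8 via λ: add 0.
From 9 via λ: add 2.
From 0 via λ: add 4, 5.
From 5 via λ: add 11.
No new states can be added; the closed set is {0, 2, 4, 5, 8, 9, 10, 11}.

{0, 2, 4, 5, 8, 9, 10, 11}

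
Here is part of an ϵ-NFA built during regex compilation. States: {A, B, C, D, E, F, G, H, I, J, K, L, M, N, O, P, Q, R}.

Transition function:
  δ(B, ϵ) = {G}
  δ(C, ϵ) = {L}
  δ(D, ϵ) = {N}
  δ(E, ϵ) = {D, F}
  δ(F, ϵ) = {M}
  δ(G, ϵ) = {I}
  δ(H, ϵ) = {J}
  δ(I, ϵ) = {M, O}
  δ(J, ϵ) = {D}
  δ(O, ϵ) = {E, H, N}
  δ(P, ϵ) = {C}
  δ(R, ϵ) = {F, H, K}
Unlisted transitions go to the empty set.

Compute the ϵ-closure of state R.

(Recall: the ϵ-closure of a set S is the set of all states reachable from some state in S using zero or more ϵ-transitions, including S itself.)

Start with {R}.
From R via ϵ: add F, H, K.
From F via ϵ: add M.
From H via ϵ: add J.
From J via ϵ: add D.
From D via ϵ: add N.
No new states can be added; the closed set is {D, F, H, J, K, M, N, R}.

{D, F, H, J, K, M, N, R}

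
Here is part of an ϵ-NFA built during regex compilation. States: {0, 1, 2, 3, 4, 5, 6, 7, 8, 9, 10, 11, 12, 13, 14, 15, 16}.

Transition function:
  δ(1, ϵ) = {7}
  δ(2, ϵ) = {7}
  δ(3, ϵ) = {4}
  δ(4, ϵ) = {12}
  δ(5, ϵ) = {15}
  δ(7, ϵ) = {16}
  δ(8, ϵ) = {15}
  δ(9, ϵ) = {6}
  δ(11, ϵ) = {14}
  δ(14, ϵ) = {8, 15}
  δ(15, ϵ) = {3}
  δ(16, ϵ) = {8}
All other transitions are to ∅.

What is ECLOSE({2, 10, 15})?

{2, 3, 4, 7, 8, 10, 12, 15, 16}

Start with {2, 10, 15}.
From 2 via ϵ: add 7.
From 15 via ϵ: add 3.
From 3 via ϵ: add 4.
From 7 via ϵ: add 16.
From 4 via ϵ: add 12.
From 16 via ϵ: add 8.
No new states can be added; the closed set is {2, 3, 4, 7, 8, 10, 12, 15, 16}.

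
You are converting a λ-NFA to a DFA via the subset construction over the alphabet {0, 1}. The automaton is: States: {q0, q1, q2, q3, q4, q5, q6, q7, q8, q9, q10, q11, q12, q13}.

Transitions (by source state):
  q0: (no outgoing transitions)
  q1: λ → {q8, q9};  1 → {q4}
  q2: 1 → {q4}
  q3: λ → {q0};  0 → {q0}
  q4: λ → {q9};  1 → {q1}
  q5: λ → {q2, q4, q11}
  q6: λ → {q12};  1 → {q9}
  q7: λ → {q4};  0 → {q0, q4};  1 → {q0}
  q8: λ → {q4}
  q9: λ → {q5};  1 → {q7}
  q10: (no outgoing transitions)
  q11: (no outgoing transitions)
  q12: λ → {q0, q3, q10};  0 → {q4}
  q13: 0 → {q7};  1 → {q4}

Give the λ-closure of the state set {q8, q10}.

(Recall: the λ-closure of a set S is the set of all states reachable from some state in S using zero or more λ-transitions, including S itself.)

{q2, q4, q5, q8, q9, q10, q11}

Start with {q8, q10}.
From q8 via λ: add q4.
From q4 via λ: add q9.
From q9 via λ: add q5.
From q5 via λ: add q2, q11.
No new states can be added; the closed set is {q2, q4, q5, q8, q9, q10, q11}.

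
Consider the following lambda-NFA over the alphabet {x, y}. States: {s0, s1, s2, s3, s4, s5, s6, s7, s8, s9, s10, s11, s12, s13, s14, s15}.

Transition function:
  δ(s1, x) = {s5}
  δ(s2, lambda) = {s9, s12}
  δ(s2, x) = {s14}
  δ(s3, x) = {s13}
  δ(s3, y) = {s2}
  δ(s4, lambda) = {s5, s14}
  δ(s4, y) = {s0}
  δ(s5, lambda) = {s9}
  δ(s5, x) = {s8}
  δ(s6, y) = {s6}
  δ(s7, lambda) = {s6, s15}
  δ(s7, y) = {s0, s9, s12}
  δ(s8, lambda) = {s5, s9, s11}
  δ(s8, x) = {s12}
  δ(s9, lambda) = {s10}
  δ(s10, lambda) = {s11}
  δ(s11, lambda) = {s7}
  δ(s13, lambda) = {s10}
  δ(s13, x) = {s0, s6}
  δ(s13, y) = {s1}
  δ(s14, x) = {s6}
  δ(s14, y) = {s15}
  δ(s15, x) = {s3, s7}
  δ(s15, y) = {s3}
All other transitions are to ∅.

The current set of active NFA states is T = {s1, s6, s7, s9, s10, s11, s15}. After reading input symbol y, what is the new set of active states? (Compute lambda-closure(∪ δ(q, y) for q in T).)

s6 on y → {s6}.
s7 on y → {s0, s9, s12}.
s15 on y → {s3}.
No y-transition from s1, s9, s10, s11.
Union after reading y: {s0, s3, s6, s9, s12}.
Now take the lambda-closure:
From s9 via lambda: add s10.
From s10 via lambda: add s11.
From s11 via lambda: add s7.
From s7 via lambda: add s15.
No new states can be added; the closed set is {s0, s3, s6, s7, s9, s10, s11, s12, s15}.

{s0, s3, s6, s7, s9, s10, s11, s12, s15}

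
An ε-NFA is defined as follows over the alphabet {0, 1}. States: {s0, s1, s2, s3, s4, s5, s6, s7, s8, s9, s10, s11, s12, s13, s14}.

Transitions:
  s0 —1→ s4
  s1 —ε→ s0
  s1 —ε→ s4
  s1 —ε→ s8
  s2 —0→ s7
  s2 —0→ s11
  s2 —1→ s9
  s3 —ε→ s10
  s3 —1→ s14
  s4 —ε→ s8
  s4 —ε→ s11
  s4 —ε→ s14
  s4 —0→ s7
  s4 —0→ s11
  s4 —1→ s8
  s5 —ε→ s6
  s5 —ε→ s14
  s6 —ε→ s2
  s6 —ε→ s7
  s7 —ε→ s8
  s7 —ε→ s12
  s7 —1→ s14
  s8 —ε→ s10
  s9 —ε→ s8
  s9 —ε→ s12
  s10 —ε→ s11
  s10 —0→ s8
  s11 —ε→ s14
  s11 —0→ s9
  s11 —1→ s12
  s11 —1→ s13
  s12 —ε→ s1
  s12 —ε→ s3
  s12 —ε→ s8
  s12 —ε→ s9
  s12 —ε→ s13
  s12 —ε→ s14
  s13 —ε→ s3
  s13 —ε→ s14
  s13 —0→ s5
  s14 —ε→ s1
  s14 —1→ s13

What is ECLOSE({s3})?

Start with {s3}.
From s3 via ε: add s10.
From s10 via ε: add s11.
From s11 via ε: add s14.
From s14 via ε: add s1.
From s1 via ε: add s0, s4, s8.
No new states can be added; the closed set is {s0, s1, s3, s4, s8, s10, s11, s14}.

{s0, s1, s3, s4, s8, s10, s11, s14}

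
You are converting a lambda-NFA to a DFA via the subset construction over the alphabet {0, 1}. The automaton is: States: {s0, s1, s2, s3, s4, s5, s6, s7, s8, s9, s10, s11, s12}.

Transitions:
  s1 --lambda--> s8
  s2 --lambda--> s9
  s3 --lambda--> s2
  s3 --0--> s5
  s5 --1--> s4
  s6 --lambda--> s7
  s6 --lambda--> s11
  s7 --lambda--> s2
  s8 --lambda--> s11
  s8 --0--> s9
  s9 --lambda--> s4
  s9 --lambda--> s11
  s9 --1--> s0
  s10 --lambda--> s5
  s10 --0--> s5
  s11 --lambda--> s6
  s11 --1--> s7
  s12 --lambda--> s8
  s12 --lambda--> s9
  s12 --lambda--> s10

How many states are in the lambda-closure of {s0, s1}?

Start with {s0, s1}.
From s1 via lambda: add s8.
From s8 via lambda: add s11.
From s11 via lambda: add s6.
From s6 via lambda: add s7.
From s7 via lambda: add s2.
From s2 via lambda: add s9.
From s9 via lambda: add s4.
lambda-closure = {s0, s1, s2, s4, s6, s7, s8, s9, s11}, which has 9 states.

9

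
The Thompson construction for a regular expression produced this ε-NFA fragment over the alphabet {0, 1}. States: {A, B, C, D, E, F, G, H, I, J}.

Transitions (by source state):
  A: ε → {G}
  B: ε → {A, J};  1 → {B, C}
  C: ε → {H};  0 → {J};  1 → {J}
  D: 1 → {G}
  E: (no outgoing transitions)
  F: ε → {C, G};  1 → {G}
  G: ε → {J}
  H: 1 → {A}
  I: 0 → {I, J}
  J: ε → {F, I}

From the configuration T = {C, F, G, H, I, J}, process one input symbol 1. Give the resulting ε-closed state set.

{A, C, F, G, H, I, J}

C on 1 → {J}.
F on 1 → {G}.
H on 1 → {A}.
No 1-transition from G, I, J.
Union after reading 1: {A, G, J}.
Now take the ε-closure:
From J via ε: add F, I.
From F via ε: add C.
From C via ε: add H.
No new states can be added; the closed set is {A, C, F, G, H, I, J}.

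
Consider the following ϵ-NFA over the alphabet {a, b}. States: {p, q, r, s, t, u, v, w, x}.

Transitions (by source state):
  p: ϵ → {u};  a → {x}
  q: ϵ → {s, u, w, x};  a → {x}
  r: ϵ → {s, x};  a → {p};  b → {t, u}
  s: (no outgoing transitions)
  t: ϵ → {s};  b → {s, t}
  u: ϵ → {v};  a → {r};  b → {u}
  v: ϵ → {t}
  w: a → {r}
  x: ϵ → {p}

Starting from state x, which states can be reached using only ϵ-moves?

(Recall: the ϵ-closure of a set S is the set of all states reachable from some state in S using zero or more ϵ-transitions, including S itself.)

{p, s, t, u, v, x}

Start with {x}.
From x via ϵ: add p.
From p via ϵ: add u.
From u via ϵ: add v.
From v via ϵ: add t.
From t via ϵ: add s.
No new states can be added; the closed set is {p, s, t, u, v, x}.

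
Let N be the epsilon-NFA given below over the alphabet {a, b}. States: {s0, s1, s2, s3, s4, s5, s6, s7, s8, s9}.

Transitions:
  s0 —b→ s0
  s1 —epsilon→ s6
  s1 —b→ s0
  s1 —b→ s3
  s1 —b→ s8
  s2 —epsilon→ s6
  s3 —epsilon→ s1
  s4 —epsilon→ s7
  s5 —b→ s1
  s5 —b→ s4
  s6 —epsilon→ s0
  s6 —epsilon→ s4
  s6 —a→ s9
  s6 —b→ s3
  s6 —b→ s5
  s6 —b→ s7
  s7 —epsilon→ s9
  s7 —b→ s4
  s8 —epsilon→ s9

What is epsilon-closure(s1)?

{s0, s1, s4, s6, s7, s9}

Start with {s1}.
From s1 via epsilon: add s6.
From s6 via epsilon: add s0, s4.
From s4 via epsilon: add s7.
From s7 via epsilon: add s9.
No new states can be added; the closed set is {s0, s1, s4, s6, s7, s9}.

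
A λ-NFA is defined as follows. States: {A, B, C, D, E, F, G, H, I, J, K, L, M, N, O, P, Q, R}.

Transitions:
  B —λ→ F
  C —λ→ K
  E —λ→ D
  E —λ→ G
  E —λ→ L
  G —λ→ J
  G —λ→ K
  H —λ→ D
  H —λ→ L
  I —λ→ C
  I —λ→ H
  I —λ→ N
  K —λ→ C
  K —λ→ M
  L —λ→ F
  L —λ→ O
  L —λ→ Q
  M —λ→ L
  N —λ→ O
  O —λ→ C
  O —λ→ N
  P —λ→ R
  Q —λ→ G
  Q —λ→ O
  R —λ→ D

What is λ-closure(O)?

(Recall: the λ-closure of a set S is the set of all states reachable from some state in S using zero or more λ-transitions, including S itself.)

Start with {O}.
From O via λ: add C, N.
From C via λ: add K.
From K via λ: add M.
From M via λ: add L.
From L via λ: add F, Q.
From Q via λ: add G.
From G via λ: add J.
No new states can be added; the closed set is {C, F, G, J, K, L, M, N, O, Q}.

{C, F, G, J, K, L, M, N, O, Q}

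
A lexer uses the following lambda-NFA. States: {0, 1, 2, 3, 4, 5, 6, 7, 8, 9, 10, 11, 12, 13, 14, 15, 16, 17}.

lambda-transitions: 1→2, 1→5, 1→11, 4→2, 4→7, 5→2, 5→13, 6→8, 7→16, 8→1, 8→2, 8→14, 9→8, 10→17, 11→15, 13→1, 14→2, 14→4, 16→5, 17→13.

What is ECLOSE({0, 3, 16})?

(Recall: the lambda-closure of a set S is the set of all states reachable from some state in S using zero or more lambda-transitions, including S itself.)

{0, 1, 2, 3, 5, 11, 13, 15, 16}

Start with {0, 3, 16}.
From 16 via lambda: add 5.
From 5 via lambda: add 2, 13.
From 13 via lambda: add 1.
From 1 via lambda: add 11.
From 11 via lambda: add 15.
No new states can be added; the closed set is {0, 1, 2, 3, 5, 11, 13, 15, 16}.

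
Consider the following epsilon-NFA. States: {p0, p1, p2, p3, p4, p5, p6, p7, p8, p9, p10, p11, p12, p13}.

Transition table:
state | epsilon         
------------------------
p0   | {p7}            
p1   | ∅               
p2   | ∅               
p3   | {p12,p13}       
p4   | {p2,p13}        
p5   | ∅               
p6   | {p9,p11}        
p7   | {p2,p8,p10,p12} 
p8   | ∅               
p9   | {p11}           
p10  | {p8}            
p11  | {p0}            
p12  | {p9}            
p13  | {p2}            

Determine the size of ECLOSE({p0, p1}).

9

Start with {p0, p1}.
From p0 via epsilon: add p7.
From p7 via epsilon: add p2, p8, p10, p12.
From p12 via epsilon: add p9.
From p9 via epsilon: add p11.
epsilon-closure = {p0, p1, p2, p7, p8, p9, p10, p11, p12}, which has 9 states.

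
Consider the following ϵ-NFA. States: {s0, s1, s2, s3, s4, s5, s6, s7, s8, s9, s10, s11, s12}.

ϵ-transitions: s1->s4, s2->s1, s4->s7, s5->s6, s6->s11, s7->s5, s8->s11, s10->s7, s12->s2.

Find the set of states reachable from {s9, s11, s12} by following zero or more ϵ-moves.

Start with {s9, s11, s12}.
From s12 via ϵ: add s2.
From s2 via ϵ: add s1.
From s1 via ϵ: add s4.
From s4 via ϵ: add s7.
From s7 via ϵ: add s5.
From s5 via ϵ: add s6.
No new states can be added; the closed set is {s1, s2, s4, s5, s6, s7, s9, s11, s12}.

{s1, s2, s4, s5, s6, s7, s9, s11, s12}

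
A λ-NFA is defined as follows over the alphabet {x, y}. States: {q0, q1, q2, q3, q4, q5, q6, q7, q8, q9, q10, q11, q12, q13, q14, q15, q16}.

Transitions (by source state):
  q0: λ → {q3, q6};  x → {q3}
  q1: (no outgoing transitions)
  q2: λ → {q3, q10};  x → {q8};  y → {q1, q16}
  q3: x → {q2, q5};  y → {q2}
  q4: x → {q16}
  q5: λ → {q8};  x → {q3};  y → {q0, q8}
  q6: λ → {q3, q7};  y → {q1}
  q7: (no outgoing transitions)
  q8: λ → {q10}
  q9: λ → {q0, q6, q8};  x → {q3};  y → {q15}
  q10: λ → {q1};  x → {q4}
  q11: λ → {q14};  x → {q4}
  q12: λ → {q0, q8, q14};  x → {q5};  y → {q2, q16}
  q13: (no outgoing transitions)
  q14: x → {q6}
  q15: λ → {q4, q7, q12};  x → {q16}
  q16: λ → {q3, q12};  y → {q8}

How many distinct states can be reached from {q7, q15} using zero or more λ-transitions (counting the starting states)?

11

Start with {q7, q15}.
From q15 via λ: add q4, q12.
From q12 via λ: add q0, q8, q14.
From q0 via λ: add q3, q6.
From q8 via λ: add q10.
From q10 via λ: add q1.
λ-closure = {q0, q1, q3, q4, q6, q7, q8, q10, q12, q14, q15}, which has 11 states.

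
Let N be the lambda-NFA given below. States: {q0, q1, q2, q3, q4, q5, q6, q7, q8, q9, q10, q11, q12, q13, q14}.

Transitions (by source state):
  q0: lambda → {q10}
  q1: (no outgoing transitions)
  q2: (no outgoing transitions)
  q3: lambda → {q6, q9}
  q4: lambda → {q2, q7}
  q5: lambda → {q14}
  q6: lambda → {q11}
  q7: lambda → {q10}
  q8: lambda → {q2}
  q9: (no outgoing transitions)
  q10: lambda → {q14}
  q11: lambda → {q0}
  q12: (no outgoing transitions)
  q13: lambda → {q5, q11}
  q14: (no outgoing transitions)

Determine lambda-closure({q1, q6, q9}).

{q0, q1, q6, q9, q10, q11, q14}

Start with {q1, q6, q9}.
From q6 via lambda: add q11.
From q11 via lambda: add q0.
From q0 via lambda: add q10.
From q10 via lambda: add q14.
No new states can be added; the closed set is {q0, q1, q6, q9, q10, q11, q14}.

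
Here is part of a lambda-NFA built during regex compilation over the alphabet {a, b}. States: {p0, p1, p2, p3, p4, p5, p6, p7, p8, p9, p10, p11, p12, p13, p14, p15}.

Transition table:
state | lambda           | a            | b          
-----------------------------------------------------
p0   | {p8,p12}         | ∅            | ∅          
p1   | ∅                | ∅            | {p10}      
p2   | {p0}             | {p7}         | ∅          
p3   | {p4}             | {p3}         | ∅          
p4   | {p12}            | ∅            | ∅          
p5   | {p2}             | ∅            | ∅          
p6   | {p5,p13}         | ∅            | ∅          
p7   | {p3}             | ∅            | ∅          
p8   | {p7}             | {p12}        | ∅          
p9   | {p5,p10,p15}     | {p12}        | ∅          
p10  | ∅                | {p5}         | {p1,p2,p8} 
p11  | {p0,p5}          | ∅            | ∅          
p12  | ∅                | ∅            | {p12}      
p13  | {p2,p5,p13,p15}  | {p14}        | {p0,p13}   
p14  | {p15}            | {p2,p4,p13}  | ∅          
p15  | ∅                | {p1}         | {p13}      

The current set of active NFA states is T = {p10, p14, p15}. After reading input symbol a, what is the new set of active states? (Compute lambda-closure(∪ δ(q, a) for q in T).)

p10 on a → {p5}.
p14 on a → {p2, p4, p13}.
p15 on a → {p1}.
Union after reading a: {p1, p2, p4, p5, p13}.
Now take the lambda-closure:
From p2 via lambda: add p0.
From p4 via lambda: add p12.
From p13 via lambda: add p15.
From p0 via lambda: add p8.
From p8 via lambda: add p7.
From p7 via lambda: add p3.
No new states can be added; the closed set is {p0, p1, p2, p3, p4, p5, p7, p8, p12, p13, p15}.

{p0, p1, p2, p3, p4, p5, p7, p8, p12, p13, p15}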